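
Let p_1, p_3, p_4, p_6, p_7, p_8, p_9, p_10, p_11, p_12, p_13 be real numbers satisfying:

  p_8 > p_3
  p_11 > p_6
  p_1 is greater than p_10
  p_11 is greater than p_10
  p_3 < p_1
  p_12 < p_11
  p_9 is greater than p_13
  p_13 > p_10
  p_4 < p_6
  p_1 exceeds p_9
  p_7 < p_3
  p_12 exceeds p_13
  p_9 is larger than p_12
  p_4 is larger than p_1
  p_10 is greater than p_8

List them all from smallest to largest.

p_7 < p_3 < p_8 < p_10 < p_13 < p_12 < p_9 < p_1 < p_4 < p_6 < p_11

The consecutive links are each given: p_7 < p_3; p_3 < p_8; p_8 < p_10; p_10 < p_13; p_13 < p_12; p_12 < p_9; p_9 < p_1; p_1 < p_4; p_4 < p_6; p_6 < p_11.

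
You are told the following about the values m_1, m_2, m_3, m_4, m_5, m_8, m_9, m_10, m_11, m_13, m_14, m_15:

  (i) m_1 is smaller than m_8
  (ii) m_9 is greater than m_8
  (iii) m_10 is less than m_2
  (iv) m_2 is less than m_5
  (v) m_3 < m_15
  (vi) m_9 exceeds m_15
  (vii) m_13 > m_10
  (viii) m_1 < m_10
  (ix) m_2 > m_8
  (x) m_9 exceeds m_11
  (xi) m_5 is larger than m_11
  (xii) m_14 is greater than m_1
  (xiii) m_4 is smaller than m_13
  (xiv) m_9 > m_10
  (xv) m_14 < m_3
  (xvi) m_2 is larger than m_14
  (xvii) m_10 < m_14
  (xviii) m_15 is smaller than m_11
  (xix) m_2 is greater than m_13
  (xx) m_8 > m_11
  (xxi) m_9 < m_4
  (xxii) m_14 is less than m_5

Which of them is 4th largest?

m_4

Chaining the given pairs: m_1 < m_10 < m_14 < m_3 < m_15 < m_11 < m_8 < m_9 < m_4 < m_13 < m_2 < m_5.
Counting 4 from the largest end gives m_4.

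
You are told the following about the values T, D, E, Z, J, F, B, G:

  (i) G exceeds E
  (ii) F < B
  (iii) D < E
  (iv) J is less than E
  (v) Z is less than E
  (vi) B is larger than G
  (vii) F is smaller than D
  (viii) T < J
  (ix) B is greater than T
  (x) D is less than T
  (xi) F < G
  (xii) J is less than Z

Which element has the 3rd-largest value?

E

The consecutive relations fix a unique order: F < D < T < J < Z < E < G < B.
Counting 3 from the largest end gives E.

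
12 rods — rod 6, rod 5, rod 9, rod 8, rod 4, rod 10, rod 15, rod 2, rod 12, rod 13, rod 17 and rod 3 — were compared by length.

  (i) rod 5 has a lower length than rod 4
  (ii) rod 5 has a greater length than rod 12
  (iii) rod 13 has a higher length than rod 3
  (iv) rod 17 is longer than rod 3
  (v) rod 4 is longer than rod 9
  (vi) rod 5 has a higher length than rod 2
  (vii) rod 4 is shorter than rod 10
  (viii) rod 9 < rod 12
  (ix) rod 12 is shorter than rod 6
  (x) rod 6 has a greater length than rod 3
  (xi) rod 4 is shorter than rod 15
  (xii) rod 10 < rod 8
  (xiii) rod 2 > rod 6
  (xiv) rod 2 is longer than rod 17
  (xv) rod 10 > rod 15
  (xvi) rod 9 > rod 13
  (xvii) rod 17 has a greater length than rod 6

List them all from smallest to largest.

rod 3 < rod 13 < rod 9 < rod 12 < rod 6 < rod 17 < rod 2 < rod 5 < rod 4 < rod 15 < rod 10 < rod 8

Nothing is placed below rod 3, so it is least; from there rod 3 < rod 13; rod 13 < rod 9; rod 9 < rod 12; rod 12 < rod 6; rod 6 < rod 17; rod 17 < rod 2; rod 2 < rod 5; rod 5 < rod 4; rod 4 < rod 15; rod 15 < rod 10; rod 10 < rod 8, each given directly.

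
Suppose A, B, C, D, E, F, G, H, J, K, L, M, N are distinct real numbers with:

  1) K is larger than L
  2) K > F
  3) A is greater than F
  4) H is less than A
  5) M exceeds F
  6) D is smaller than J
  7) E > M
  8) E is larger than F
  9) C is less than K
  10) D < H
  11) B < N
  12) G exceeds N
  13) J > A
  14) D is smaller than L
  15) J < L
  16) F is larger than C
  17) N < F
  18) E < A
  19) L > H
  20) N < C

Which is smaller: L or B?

B

B < N and N < C give B < C.
With C < F: B < N < C < F.
Then F < M extends the chain to M.
With M < E: B < N < C < F < M < E.
Then E < A extends the chain to A.
Then A < J extends the chain to J.
With J < L: B < N < C < F < M < E < A < J < L.
So B < L; B is the smaller of the two.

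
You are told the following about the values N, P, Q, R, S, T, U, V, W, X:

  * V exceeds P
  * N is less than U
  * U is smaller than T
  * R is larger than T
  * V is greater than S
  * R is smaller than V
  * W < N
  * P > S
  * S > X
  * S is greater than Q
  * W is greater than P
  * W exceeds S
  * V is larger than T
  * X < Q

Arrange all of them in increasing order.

The consecutive links are each given: X < Q; Q < S; S < P; P < W; W < N; N < U; U < T; T < R; R < V.

X < Q < S < P < W < N < U < T < R < V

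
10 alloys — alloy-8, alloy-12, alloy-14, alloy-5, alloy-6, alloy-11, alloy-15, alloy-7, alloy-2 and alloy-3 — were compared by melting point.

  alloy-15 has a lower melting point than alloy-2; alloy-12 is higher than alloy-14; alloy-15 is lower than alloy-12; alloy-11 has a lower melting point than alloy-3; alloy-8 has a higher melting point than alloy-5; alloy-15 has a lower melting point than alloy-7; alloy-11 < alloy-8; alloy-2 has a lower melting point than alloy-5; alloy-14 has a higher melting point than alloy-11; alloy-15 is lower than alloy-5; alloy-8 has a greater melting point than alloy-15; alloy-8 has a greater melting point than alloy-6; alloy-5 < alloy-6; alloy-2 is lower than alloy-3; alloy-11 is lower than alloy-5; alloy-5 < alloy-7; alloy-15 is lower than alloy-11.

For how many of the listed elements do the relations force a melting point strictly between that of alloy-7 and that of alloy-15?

Chaining upward from alloy-15 reaches: alloy-11, alloy-2, alloy-5, alloy-6, alloy-14, alloy-3, alloy-12, alloy-8.
Chaining downward from alloy-7 reaches: alloy-11, alloy-2, alloy-5.
Strictly between alloy-15 and alloy-7 are those in both lists: alloy-11, alloy-2, alloy-5 — 3 elements.

3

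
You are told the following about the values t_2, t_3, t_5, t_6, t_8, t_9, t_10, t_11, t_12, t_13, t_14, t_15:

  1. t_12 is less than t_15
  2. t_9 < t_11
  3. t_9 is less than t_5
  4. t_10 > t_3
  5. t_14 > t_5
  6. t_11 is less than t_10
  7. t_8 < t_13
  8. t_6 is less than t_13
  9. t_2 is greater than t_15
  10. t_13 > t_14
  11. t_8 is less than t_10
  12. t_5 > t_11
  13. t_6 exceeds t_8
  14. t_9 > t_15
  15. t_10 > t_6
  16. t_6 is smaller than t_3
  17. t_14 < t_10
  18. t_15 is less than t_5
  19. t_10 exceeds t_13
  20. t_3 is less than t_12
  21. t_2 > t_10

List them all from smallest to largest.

The consecutive links are each given: t_8 < t_6; t_6 < t_3; t_3 < t_12; t_12 < t_15; t_15 < t_9; t_9 < t_11; t_11 < t_5; t_5 < t_14; t_14 < t_13; t_13 < t_10; t_10 < t_2.

t_8 < t_6 < t_3 < t_12 < t_15 < t_9 < t_11 < t_5 < t_14 < t_13 < t_10 < t_2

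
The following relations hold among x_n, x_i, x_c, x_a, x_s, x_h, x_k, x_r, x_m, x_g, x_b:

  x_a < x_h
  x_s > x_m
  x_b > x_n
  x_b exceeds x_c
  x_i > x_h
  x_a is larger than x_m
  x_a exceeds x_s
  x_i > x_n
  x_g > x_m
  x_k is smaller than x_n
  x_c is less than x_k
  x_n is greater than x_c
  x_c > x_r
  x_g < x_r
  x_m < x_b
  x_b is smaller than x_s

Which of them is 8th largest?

x_c

The consecutive relations fix a unique order: x_m < x_g < x_r < x_c < x_k < x_n < x_b < x_s < x_a < x_h < x_i.
Counting 8 from the largest end gives x_c.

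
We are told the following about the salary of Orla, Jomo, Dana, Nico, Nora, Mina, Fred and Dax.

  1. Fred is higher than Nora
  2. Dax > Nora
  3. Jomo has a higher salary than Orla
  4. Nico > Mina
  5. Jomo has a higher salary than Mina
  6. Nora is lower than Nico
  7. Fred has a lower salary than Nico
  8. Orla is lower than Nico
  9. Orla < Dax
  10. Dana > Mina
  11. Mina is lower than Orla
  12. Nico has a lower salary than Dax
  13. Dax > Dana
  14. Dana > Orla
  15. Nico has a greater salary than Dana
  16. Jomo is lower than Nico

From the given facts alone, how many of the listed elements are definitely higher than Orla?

4

Directly above Orla: Jomo, Dana, Nico, Dax.
Nothing else is reachable above Orla; 4 in all.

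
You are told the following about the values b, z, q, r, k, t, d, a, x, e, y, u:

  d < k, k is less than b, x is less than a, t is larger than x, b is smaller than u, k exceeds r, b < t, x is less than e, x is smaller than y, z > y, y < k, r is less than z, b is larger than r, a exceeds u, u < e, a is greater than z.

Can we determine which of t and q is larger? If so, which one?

Following every chain through q: nothing is chained to q.
t is not reached, and no chain runs the other way from t to q.
So the given relations leave the order of q and t undetermined.

undetermined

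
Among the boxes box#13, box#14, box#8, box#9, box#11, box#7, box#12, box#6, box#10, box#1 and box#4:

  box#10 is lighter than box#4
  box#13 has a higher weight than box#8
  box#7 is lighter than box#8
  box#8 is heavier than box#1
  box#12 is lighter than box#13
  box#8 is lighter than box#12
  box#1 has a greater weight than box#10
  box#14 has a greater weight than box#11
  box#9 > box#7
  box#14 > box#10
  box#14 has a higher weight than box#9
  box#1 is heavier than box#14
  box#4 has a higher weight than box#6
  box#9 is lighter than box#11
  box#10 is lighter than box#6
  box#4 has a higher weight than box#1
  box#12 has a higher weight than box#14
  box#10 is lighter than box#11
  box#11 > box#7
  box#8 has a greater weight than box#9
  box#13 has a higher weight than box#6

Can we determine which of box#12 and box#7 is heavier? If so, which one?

box#12

box#7 < box#9 and box#9 < box#11 give box#7 < box#11.
Then box#11 < box#14 extends the chain to box#14.
Then box#14 < box#1 extends the chain to box#1.
With box#1 < box#8: box#7 < box#9 < box#11 < box#14 < box#1 < box#8.
With box#8 < box#12: box#7 < box#9 < box#11 < box#14 < box#1 < box#8 < box#12.
So box#12 is heavier.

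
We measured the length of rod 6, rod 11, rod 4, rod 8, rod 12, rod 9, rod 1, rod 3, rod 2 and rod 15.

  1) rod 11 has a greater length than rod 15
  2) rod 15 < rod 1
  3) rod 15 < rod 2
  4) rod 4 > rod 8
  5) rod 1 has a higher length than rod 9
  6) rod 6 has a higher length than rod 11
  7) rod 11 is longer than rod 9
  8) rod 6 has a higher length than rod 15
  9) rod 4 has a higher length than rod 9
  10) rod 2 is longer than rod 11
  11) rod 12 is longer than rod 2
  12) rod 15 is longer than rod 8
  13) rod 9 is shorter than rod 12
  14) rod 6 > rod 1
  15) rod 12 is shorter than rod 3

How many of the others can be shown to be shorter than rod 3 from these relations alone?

6

The elements the relations force below rod 3 are rod 8, rod 9, rod 15, rod 11, rod 2, rod 12 — no chain reaches any other.
That is 6.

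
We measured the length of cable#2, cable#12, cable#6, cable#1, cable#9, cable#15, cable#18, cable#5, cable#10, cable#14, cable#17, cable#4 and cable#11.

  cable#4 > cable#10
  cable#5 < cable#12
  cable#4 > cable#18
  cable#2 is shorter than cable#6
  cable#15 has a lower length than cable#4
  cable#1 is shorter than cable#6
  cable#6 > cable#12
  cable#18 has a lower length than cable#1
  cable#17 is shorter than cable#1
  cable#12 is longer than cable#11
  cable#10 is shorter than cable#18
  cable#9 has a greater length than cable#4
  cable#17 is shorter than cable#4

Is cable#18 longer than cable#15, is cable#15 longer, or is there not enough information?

undetermined

Following every chain through cable#15: above cable#15 we get cable#4, cable#9.
cable#18 is not reached, and no chain runs the other way from cable#18 to cable#15.
So the given relations leave the order of cable#15 and cable#18 undetermined.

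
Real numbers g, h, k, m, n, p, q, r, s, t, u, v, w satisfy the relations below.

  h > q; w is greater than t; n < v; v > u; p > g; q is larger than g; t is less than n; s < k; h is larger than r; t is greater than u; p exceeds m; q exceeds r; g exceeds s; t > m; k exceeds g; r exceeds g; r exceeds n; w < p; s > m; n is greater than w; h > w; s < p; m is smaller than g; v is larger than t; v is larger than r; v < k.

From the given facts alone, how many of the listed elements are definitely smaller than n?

4

The elements the relations force below n are u, m, t, w — no chain reaches any other.
That is 4.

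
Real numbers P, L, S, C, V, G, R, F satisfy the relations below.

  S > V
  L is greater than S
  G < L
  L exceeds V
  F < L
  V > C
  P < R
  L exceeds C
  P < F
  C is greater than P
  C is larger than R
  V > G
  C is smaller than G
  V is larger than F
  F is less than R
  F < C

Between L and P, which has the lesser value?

The relevant relations are P < F; F < R; R < C; C < G; G < L.
Chaining these gives P < F < R < C < G < L.
So P < L; P is the smaller of the two.

P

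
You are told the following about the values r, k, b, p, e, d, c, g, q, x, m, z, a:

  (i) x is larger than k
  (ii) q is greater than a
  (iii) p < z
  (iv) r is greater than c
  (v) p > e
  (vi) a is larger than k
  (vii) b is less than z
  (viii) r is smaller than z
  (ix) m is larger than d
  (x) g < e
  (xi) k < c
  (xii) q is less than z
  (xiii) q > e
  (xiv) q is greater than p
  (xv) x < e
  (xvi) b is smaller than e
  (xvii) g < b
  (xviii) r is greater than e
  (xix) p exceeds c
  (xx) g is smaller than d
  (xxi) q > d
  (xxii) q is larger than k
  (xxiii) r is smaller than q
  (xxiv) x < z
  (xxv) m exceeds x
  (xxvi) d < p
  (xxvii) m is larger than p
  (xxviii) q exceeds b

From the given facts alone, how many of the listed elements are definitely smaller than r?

Directly below r: c, e.
One step further: k, g, x, b (6 so far).
No other element is forced below r by the given relations, so the count is 6.

6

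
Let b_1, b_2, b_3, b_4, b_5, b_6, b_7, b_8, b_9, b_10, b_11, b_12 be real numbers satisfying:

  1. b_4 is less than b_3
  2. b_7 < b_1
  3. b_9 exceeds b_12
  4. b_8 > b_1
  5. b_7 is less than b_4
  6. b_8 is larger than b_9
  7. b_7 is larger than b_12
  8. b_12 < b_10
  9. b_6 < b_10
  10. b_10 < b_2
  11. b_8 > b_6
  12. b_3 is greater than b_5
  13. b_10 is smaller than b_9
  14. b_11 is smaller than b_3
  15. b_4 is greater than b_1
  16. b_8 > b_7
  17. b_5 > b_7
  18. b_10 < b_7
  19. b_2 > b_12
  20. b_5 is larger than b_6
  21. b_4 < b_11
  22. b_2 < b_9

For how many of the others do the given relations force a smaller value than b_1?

Directly below b_1: b_7.
One step further: b_12, b_10 (3 so far).
One step further: b_6 (4 so far).
No other element is forced below b_1 by the given relations, so the count is 4.

4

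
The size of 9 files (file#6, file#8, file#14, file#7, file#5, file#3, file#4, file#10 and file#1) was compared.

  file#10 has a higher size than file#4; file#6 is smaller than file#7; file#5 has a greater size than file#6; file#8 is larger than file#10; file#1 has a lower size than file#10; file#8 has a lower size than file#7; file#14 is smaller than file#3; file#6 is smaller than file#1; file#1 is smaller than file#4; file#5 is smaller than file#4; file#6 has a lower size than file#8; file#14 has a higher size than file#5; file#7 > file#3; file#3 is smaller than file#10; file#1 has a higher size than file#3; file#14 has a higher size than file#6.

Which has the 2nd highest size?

file#8

Piecing the relations together gives one ordering: file#6 < file#5 < file#14 < file#3 < file#1 < file#4 < file#10 < file#8 < file#7.
Counting 2 from the largest end gives file#8.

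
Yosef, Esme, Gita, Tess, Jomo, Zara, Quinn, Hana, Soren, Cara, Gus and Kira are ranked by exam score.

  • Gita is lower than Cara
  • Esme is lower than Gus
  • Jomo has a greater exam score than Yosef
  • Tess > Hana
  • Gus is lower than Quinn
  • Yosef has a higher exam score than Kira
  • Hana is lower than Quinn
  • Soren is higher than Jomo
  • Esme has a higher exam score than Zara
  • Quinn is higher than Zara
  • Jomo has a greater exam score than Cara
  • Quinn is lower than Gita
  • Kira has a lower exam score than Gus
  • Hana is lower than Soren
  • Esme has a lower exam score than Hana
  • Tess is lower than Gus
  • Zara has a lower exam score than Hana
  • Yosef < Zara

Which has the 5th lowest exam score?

Hana

Chaining the given pairs: Kira < Yosef < Zara < Esme < Hana < Tess < Gus < Quinn < Gita < Cara < Jomo < Soren.
Counting 5 from the smallest end gives Hana.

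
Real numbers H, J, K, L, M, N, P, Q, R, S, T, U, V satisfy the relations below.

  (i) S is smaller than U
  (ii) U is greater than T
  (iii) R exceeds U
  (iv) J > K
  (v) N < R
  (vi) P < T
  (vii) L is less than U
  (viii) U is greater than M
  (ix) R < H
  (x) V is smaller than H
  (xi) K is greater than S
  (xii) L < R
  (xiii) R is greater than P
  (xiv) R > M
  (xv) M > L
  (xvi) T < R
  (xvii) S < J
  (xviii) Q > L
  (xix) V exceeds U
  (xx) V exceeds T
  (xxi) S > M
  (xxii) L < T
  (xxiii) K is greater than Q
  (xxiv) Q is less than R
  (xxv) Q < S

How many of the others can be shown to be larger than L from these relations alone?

10

From L the given relations immediately reach M, Q, T, U, R.
From those, S, K, V, H — 9 in total.
From those, J — 10 in total.
No other element is forced above L by the given relations, so the count is 10.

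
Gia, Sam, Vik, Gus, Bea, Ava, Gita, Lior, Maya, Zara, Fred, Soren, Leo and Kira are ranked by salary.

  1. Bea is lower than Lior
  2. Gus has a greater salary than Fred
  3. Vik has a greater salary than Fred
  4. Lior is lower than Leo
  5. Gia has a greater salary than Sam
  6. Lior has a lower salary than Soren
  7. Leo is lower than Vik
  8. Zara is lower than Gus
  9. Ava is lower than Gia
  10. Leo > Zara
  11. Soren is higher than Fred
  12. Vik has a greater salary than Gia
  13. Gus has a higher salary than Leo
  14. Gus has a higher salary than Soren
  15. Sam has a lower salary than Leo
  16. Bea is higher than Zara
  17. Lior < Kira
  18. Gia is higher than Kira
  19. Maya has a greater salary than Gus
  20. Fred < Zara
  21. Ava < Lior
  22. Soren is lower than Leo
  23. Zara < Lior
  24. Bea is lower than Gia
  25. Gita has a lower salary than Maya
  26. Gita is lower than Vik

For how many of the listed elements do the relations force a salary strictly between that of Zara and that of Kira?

The relations place Zara below Kira. An element lies strictly between them when it is forced above Zara and also forced below Kira.
Above Zara: {Bea, Lior, Soren, Leo, Gus, Gia, Maya, Vik}. Below Kira: {Fred, Ava, Bea, Lior}.
Intersection: {Bea, Lior} — 2.

2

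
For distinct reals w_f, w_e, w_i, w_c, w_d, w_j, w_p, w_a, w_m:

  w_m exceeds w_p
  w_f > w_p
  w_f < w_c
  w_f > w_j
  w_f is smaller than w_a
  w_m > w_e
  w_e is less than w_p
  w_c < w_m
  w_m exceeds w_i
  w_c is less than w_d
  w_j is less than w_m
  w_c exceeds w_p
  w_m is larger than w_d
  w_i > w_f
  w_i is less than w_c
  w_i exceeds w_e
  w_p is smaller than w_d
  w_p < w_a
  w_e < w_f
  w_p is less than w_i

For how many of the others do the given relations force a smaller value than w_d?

The elements the relations force below w_d are w_e, w_p, w_j, w_f, w_i, w_c — no chain reaches any other.
That is 6.

6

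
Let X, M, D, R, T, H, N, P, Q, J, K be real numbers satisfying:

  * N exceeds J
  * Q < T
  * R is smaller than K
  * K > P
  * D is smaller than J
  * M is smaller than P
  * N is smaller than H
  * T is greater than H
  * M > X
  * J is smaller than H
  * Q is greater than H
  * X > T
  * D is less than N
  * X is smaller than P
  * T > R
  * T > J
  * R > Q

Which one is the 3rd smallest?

Piecing the relations together gives one ordering: D < J < N < H < Q < R < T < X < M < P < K.
Counting 3 from the smallest end gives N.

N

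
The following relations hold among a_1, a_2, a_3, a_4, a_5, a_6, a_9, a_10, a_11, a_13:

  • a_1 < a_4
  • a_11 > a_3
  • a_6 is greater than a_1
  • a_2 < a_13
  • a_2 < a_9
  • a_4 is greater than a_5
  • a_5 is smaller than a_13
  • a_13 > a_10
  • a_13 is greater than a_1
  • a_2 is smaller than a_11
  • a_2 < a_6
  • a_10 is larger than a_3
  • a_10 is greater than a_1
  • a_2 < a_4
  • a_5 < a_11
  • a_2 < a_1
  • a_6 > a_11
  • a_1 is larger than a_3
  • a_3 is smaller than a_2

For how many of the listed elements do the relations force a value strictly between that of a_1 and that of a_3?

1

Chaining upward from a_3 reaches: a_2, a_11, a_9, a_4, a_6, a_10, a_13.
Chaining downward from a_1 reaches: a_2.
Strictly between a_3 and a_1 are those in both lists: a_2 — 1 element.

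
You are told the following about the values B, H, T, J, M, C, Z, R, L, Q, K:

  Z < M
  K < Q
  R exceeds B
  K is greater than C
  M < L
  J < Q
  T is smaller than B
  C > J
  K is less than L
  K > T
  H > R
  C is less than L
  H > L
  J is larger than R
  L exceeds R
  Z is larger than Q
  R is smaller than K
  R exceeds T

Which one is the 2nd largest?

The consecutive relations fix a unique order: T < B < R < J < C < K < Q < Z < M < L < H.
The 2nd largest is L.

L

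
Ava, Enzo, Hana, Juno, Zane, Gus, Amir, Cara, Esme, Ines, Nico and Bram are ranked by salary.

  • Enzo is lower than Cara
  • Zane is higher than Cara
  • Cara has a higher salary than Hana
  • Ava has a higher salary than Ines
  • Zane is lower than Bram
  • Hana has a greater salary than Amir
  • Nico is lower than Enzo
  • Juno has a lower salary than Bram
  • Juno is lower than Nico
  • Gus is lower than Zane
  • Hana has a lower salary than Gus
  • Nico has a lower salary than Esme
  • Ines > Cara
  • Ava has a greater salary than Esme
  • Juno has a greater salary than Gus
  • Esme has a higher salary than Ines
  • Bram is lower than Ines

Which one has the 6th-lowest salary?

Chaining the given pairs: Amir < Hana < Gus < Juno < Nico < Enzo < Cara < Zane < Bram < Ines < Esme < Ava.
The 6th smallest is Enzo.

Enzo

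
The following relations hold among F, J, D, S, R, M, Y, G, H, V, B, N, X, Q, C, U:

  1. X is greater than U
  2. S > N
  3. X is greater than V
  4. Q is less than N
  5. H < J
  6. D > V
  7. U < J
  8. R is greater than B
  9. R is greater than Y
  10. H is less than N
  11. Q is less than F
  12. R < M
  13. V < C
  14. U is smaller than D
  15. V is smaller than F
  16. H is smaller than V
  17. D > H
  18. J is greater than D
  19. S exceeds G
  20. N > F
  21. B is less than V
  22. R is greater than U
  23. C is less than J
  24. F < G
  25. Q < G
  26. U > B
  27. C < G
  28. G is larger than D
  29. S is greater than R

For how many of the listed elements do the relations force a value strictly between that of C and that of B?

Chaining upward from B reaches: V, U, D, X, R, M, J, F, G, N, S.
Chaining downward from C reaches: H, V.
Strictly between B and C are those in both lists: V — 1 element.

1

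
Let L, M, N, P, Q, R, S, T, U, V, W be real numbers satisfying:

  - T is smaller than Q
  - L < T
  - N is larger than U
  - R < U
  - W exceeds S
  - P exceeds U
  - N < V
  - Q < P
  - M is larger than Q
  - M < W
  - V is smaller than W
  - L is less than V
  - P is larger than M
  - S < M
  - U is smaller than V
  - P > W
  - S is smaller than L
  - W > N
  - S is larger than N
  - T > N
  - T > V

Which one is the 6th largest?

V

Piecing the relations together gives one ordering: R < U < N < S < L < V < T < Q < M < W < P.
The 6th largest is V.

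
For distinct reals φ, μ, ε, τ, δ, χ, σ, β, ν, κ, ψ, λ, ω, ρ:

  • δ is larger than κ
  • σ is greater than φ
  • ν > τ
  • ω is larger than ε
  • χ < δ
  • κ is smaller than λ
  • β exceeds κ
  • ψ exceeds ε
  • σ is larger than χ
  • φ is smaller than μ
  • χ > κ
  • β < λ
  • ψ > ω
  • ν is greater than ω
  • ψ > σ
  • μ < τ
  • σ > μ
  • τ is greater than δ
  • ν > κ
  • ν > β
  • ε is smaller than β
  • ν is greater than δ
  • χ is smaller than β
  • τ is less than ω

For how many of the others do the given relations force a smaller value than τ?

Directly below τ: δ, μ.
One step further: κ, φ, χ (5 so far).
Nothing else is reachable below τ; 5 in all.

5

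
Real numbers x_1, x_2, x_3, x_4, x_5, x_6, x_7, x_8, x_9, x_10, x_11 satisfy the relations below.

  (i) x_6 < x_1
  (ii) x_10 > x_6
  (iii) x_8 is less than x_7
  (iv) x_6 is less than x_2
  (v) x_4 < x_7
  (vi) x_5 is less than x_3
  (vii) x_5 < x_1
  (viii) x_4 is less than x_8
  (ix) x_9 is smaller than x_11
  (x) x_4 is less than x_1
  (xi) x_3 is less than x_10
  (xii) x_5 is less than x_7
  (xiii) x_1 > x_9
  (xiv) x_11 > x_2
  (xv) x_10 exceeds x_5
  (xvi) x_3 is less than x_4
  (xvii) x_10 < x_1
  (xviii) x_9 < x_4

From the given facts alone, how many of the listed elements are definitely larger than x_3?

Directly above x_3: x_4, x_10.
One step further: x_8, x_7, x_1 (5 so far).
No other element is forced above x_3 by the given relations, so the count is 5.

5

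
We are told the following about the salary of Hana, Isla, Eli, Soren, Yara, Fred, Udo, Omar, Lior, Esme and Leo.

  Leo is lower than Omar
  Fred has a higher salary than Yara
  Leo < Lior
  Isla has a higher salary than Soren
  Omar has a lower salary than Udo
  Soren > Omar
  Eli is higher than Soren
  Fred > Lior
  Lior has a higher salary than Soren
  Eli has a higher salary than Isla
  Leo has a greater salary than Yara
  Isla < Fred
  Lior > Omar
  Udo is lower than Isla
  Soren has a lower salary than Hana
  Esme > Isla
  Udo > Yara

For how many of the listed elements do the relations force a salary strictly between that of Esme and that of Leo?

4

The relations place Leo below Esme. An element lies strictly between them when it is forced above Leo and also forced below Esme.
Above Leo: {Omar, Soren, Udo, Lior, Isla, Hana, Fred, Eli}. Below Esme: {Yara, Omar, Soren, Udo, Isla}.
Intersection: {Omar, Soren, Udo, Isla} — 4.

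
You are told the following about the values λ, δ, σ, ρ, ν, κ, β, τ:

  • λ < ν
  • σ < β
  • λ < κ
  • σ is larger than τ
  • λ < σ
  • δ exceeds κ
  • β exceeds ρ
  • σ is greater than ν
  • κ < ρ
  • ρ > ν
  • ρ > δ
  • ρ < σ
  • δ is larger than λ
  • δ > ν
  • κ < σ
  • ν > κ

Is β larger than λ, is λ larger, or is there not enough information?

β

The relevant relations are λ < κ; κ < ν; ν < ρ; ρ < σ; σ < β.
Chaining these gives λ < κ < ν < ρ < σ < β.
So β is larger.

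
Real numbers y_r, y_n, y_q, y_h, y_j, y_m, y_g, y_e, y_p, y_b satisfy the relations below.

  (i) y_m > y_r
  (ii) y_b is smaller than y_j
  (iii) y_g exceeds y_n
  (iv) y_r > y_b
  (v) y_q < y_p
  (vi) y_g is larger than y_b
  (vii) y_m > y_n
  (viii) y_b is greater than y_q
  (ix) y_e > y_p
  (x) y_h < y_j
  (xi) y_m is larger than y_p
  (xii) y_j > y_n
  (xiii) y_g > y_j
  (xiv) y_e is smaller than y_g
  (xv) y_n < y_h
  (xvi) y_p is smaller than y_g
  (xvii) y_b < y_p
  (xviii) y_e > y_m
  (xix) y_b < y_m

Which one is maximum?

y_q is not greatest since y_q < y_p; y_n is not greatest since y_n < y_g; y_h is not greatest since y_h < y_j; y_b is not greatest since y_b < y_p; y_p is not greatest since y_p < y_g; y_j is not greatest since y_j < y_g; y_r is not greatest since y_r < y_m; y_m is not greatest since y_m < y_e; y_e is not greatest since y_e < y_g.
Only y_g has nothing above it, so y_g is the maximum.

y_g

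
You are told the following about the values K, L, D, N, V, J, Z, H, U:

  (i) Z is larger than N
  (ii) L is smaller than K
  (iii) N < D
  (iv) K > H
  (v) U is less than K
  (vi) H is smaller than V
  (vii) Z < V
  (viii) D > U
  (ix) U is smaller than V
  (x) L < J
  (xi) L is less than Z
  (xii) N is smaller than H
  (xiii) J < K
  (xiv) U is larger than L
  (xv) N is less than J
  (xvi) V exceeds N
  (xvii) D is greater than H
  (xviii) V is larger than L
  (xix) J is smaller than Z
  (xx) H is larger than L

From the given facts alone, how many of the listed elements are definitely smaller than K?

5

Directly below K: L, H, J, U.
One step further: N (5 so far).
Nothing else is reachable below K; 5 in all.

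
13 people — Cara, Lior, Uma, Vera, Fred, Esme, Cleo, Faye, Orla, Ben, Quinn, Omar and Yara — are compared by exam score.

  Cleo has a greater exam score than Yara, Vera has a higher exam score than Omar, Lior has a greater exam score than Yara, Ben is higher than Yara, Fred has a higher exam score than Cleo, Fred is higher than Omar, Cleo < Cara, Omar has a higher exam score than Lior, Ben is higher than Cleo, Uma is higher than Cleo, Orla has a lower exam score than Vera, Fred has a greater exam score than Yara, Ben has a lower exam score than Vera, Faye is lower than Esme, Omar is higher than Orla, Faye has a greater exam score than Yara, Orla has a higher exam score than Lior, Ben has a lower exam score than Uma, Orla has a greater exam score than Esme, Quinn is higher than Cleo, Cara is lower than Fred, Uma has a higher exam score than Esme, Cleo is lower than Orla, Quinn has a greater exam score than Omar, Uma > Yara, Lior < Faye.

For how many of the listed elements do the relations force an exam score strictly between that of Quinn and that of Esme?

The relations place Esme below Quinn. An element lies strictly between them when it is forced above Esme and also forced below Quinn.
Above Esme: {Orla, Omar, Vera, Uma, Fred}. Below Quinn: {Yara, Cleo, Lior, Faye, Orla, Omar}.
Intersection: {Orla, Omar} — 2.

2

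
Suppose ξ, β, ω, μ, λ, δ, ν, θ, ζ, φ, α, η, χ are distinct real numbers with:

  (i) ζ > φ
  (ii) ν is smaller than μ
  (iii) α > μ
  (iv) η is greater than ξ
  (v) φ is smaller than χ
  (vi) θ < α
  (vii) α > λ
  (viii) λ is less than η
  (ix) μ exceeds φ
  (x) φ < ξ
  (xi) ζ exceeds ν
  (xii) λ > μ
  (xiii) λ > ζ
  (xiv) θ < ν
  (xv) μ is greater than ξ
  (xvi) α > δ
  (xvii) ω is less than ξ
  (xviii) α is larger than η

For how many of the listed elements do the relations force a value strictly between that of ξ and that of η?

Chaining upward from ξ reaches: μ, λ, α.
Chaining downward from η reaches: θ, ω, φ, ν, ζ, μ, λ.
Strictly between ξ and η are those in both lists: μ, λ — 2 elements.

2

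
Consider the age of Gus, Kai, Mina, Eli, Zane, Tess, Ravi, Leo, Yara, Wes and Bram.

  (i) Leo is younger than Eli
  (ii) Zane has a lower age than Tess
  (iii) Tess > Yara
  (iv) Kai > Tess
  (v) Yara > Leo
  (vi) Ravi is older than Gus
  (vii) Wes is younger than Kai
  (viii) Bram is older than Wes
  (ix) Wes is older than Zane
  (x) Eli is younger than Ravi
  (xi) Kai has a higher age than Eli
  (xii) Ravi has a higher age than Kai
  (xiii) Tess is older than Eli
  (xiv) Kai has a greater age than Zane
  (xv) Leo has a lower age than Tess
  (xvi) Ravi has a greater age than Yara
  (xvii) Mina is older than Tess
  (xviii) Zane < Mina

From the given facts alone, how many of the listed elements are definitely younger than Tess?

The elements the relations force below Tess are Leo, Zane, Eli, Yara — no chain reaches any other.
That is 4.

4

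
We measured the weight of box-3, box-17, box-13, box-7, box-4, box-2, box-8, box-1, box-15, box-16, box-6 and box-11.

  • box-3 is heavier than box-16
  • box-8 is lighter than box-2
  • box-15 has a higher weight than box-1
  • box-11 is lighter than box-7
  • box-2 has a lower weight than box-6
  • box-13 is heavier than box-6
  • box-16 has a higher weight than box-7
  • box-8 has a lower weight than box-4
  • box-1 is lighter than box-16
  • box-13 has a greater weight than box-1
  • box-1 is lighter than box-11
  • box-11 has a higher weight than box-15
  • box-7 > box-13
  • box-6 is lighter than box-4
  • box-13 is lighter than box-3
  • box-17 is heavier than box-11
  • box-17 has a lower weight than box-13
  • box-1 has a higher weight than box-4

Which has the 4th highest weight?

Piecing the relations together gives one ordering: box-8 < box-2 < box-6 < box-4 < box-1 < box-15 < box-11 < box-17 < box-13 < box-7 < box-16 < box-3.
Counting 4 from the largest end gives box-13.

box-13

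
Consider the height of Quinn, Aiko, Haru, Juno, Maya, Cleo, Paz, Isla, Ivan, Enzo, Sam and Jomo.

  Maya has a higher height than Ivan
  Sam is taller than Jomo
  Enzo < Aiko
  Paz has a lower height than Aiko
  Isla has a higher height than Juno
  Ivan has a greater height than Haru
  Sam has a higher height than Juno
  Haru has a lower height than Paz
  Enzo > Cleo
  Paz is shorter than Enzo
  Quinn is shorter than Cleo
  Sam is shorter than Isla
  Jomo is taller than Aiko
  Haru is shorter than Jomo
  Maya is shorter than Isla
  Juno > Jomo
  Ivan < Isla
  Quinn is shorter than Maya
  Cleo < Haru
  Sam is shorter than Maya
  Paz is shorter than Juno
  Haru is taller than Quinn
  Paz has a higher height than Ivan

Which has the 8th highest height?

Paz

The consecutive relations fix a unique order: Quinn < Cleo < Haru < Ivan < Paz < Enzo < Aiko < Jomo < Juno < Sam < Maya < Isla.
Counting 8 from the largest end gives Paz.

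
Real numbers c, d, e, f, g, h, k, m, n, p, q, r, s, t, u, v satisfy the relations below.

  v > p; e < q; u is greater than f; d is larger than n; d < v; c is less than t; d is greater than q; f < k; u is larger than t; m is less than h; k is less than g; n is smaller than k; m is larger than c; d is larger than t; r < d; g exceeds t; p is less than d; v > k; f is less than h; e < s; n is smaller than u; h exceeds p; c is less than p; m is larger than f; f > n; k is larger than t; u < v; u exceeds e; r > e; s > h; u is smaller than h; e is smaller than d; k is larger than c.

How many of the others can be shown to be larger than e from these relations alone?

The elements the relations force above e are u, r, h, q, s, d, v — no chain reaches any other.
That is 7.

7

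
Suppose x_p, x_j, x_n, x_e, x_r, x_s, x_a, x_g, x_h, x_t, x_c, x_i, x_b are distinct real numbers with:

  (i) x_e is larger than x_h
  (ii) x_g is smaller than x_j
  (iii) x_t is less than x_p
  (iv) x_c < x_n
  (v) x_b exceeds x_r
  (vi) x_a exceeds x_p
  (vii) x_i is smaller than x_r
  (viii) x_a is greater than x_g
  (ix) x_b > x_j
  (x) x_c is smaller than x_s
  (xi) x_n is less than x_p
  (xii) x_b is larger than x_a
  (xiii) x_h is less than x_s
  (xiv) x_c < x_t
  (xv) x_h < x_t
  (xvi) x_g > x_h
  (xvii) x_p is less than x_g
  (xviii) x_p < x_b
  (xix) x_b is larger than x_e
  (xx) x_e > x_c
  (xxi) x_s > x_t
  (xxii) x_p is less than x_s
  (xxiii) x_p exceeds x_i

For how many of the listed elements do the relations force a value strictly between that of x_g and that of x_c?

Chaining upward from x_c reaches: x_n, x_t, x_p, x_a, x_e, x_j, x_b, x_s.
Chaining downward from x_g reaches: x_i, x_h, x_n, x_t, x_p.
Strictly between x_c and x_g are those in both lists: x_n, x_t, x_p — 3 elements.

3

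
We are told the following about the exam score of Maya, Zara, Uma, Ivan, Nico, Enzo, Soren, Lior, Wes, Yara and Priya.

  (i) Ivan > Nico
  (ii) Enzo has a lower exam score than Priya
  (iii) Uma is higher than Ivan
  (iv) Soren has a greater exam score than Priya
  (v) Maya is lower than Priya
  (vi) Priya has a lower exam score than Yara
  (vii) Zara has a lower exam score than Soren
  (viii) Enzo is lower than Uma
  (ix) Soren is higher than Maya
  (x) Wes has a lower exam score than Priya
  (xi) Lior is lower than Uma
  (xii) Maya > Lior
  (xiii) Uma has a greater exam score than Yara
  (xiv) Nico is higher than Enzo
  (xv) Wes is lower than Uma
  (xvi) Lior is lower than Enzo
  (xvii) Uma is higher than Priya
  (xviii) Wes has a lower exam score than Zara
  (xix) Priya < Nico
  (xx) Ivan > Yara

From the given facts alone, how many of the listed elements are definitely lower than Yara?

Directly below Yara: Priya.
One step further: Enzo, Maya, Wes (4 so far).
One step further: Lior (5 so far).
Nothing else is reachable below Yara; 5 in all.

5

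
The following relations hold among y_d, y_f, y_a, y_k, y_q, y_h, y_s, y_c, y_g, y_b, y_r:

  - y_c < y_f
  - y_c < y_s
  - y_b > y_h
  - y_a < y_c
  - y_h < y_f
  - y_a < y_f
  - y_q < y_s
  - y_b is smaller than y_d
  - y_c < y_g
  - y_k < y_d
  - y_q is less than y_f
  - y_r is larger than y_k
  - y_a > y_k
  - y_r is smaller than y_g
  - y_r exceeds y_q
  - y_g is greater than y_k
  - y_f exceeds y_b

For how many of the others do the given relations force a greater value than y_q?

The elements the relations force above y_q are y_r, y_s, y_f, y_g — no chain reaches any other.
That is 4.

4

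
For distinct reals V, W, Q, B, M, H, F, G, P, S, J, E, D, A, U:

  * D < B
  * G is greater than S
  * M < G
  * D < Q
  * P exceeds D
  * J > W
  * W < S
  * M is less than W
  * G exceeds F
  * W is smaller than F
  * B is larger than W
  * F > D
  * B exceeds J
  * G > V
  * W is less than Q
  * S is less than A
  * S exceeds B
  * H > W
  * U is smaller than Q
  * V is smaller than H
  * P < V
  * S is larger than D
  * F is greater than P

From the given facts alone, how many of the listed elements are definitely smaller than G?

9

Directly below G: M, V, S, F.
One step further: D, P, W, B (8 so far).
One step further: J (9 so far).
No other element is forced below G by the given relations, so the count is 9.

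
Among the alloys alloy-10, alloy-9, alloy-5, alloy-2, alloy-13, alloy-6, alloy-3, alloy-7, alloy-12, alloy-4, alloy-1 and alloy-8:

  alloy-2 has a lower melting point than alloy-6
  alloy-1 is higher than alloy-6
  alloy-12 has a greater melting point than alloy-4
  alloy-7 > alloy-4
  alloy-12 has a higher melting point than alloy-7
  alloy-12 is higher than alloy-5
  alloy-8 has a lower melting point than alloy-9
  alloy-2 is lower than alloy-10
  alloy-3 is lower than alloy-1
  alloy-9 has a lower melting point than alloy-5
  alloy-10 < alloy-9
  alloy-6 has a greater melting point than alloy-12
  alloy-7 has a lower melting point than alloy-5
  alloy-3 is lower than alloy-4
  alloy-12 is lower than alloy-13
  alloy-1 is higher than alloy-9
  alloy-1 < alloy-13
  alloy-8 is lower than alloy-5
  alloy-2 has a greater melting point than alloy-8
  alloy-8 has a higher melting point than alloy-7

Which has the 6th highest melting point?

The consecutive relations fix a unique order: alloy-3 < alloy-4 < alloy-7 < alloy-8 < alloy-2 < alloy-10 < alloy-9 < alloy-5 < alloy-12 < alloy-6 < alloy-1 < alloy-13.
The 6th largest is alloy-9.

alloy-9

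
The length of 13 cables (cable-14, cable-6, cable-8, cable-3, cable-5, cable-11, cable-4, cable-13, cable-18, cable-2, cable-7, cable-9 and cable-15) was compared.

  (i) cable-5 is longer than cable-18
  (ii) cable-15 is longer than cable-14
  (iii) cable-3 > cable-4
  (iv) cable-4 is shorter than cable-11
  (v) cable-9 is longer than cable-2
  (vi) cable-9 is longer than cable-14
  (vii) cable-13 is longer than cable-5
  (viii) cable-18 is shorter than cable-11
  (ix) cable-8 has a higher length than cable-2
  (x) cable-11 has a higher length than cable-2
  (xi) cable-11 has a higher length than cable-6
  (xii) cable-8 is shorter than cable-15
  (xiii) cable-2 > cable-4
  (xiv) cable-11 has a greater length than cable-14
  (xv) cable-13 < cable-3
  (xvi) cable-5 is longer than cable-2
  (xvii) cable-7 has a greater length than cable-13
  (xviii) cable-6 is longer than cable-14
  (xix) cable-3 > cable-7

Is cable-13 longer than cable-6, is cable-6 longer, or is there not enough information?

Following every chain through cable-13: above cable-13 we get cable-7, cable-3; below cable-13 we get cable-4, cable-18, cable-2, cable-5.
cable-6 is not reached, and no chain runs the other way from cable-6 to cable-13.
So the given relations leave the order of cable-13 and cable-6 undetermined.

undetermined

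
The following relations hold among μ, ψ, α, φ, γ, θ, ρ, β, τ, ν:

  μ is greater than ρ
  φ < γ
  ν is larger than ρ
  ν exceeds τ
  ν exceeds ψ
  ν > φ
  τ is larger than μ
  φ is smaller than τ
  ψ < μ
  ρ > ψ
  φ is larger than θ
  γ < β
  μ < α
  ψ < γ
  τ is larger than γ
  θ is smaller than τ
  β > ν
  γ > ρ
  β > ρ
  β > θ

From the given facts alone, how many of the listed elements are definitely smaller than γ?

4

The elements the relations force below γ are ψ, ρ, θ, φ — no chain reaches any other.
That is 4.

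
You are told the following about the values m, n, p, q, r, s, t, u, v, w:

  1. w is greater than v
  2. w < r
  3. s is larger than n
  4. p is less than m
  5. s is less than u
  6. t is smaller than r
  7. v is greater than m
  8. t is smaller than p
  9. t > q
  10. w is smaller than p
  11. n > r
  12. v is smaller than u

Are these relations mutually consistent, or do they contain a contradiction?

inconsistent

Chaining the given relations yields p < m < v < w, so p < w. But one relation states w < p. These cannot both hold.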